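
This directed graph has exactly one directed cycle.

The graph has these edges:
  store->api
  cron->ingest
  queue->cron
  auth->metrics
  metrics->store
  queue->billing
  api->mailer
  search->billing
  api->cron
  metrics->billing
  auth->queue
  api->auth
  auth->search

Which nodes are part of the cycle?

api, auth, store, metrics

DFS with gray/black marking from store:
store gray
  api gray
    cron gray
      ingest gray
      ingest black
    cron black
    auth gray
      search gray
        billing gray
        billing black
      search black
      metrics gray
        metrics→billing: billing black — skip
        metrics→store: store is gray → back edge
Back edge closes the cycle store → api → auth → metrics → store; its vertices are {api, auth, store, metrics}.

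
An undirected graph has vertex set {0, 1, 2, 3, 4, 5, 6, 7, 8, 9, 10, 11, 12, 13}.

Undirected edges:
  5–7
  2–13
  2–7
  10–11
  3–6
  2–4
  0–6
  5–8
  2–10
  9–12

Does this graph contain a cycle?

No

DFS, tracking each vertex's parent; an edge to a visited non-parent vertex closes a cycle.
Start from 2:
visit 2 (parent –)
  visit 7 (parent 2)
    visit 5 (parent 7)
      visit 8 (parent 5)
        8–5: parent, skip
      5–7: parent, skip
    7–2: parent, skip
  visit 4 (parent 2)
    4–2: parent, skip
  visit 10 (parent 2)
    visit 11 (parent 10)
      11–10: parent, skip
    10–2: parent, skip
  visit 13 (parent 2)
    13–2: parent, skip
visit 0 (parent –)
  visit 6 (parent 0)
    visit 3 (parent 6)
      3–6: parent, skip
    6–0: parent, skip
visit 1 (parent –)
visit 9 (parent –)
  visit 12 (parent 9)
    12–9: parent, skip
No non-parent visited neighbor found — the graph is a forest.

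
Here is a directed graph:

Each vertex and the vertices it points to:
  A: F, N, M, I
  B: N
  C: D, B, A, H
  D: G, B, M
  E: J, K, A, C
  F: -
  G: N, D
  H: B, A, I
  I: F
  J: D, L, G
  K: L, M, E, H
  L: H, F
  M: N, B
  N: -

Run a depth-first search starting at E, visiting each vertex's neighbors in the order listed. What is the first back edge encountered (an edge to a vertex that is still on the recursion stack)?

DFS from E (visiting each vertex's neighbors in the order listed); mark gray on enter, black on exit:
E gray
  J gray
    D gray
      G gray
        N gray
        N black
        G→D: D is gray → back edge
First back edge: G → D.

G->D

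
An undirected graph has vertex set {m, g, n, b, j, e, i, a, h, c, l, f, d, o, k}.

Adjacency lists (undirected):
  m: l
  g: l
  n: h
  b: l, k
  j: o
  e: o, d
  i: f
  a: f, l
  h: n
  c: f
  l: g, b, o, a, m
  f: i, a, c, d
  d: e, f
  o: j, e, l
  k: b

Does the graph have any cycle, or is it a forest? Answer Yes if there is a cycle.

DFS, tracking each vertex's parent; an edge to a visited non-parent vertex closes a cycle.
Start from o:
visit o (parent –)
  visit j (parent o)
    j–o: parent, skip
  visit e (parent o)
    e–o: parent, skip
    visit d (parent e)
      d–e: parent, skip
      visit f (parent d)
        visit i (parent f)
          i–f: parent, skip
        visit a (parent f)
          a–f: parent, skip
          visit l (parent a)
            visit g (parent l)
              g–l: parent, skip
            visit b (parent l)
              b–l: parent, skip
              visit k (parent b)
                k–b: parent, skip
            l–o: o visited and ≠ parent → cycle
Cycle: o – e – d – f – a – l – o.

Yes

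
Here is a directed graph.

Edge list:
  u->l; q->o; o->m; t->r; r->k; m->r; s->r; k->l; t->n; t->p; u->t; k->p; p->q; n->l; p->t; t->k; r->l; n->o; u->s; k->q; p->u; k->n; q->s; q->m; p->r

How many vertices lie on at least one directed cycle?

A vertex is on a directed cycle iff it belongs to a strongly connected component of size ≥ 2 (or has a self-loop).
The vertices on cycles are {k, m, n, o, p, q, r, s, t, u} — 10 in total.

10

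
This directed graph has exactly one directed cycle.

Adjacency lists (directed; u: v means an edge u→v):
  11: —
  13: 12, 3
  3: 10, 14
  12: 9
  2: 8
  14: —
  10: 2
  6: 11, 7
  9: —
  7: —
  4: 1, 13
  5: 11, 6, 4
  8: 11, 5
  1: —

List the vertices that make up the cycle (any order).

2, 3, 4, 5, 8, 10, 13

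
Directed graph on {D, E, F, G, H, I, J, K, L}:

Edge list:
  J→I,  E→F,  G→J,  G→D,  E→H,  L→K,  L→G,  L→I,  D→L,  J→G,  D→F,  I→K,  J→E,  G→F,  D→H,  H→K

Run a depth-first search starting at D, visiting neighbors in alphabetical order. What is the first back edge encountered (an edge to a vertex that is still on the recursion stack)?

G->D

DFS from D (visiting neighbors in alphabetical order); mark gray on enter, black on exit:
D gray
  F gray
  F black
  H gray
    K gray
    K black
  H black
  L gray
    G gray
      G→D: D is gray → back edge
First back edge: G → D.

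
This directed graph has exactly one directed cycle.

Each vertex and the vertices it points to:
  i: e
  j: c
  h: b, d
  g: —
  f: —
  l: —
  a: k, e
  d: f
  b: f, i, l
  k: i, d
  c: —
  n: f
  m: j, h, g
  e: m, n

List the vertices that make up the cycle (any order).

b, e, h, i, m

DFS with gray/black marking from e:
e gray
  m gray
    j gray
      c gray
      c black
    j black
    h gray
      b gray
        f gray
        f black
        i gray
          i→e: e is gray → back edge
Back edge closes the cycle e → m → h → b → i → e; its vertices are {b, e, h, i, m}.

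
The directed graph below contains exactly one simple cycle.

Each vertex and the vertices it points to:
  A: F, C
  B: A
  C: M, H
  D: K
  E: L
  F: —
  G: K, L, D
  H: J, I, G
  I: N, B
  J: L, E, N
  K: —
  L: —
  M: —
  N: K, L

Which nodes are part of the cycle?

A, B, C, H, I

DFS with gray/black marking from C:
C gray
  M gray
  M black
  H gray
    J gray
      L gray
      L black
      E gray
        E→L: L black — skip
      E black
      N gray
        K gray
        K black
        N→L: L black — skip
      N black
    J black
    I gray
      I→N: N black — skip
      B gray
        A gray
          F gray
          F black
          A→C: C is gray → back edge
Back edge closes the cycle C → H → I → B → A → C; its vertices are {A, B, C, H, I}.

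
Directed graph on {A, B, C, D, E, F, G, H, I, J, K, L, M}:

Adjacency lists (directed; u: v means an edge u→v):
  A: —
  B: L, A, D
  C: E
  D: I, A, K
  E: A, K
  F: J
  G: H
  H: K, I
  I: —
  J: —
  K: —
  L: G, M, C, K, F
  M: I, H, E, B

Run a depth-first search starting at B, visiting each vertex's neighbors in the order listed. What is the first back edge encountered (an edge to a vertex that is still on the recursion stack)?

M→B

DFS from B (visiting each vertex's neighbors in the order listed); mark gray on enter, black on exit:
B gray
  L gray
    G gray
      H gray
        K gray
        K black
        I gray
        I black
      H black
    G black
    M gray
      M→I: I black — skip
      M→H: H black — skip
      E gray
        A gray
        A black
        E→K: K black — skip
      E black
      M→B: B is gray → back edge
First back edge: M → B.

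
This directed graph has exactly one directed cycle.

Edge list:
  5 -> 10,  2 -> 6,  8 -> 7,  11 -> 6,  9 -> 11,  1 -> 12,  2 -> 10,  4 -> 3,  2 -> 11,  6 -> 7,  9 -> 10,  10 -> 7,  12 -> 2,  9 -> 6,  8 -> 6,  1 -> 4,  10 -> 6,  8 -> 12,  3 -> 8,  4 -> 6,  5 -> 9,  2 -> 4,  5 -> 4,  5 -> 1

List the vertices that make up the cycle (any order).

DFS with gray/black marking from 12:
12 gray
  2 gray
    10 gray
      7 gray
      7 black
      6 gray
        6→7: 7 black — skip
      6 black
    10 black
    11 gray
      11→6: 6 black — skip
    11 black
    2→6: 6 black — skip
    4 gray
      3 gray
        8 gray
          8→7: 7 black — skip
          8→12: 12 is gray → back edge
Back edge closes the cycle 12 → 2 → 4 → 3 → 8 → 12; its vertices are {2, 3, 4, 8, 12}.

2, 3, 4, 8, 12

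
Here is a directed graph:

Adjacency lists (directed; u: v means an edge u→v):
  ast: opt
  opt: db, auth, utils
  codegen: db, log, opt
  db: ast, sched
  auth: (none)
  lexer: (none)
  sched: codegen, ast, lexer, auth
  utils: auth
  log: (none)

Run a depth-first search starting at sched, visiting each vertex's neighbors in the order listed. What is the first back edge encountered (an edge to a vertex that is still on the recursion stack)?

DFS from sched (visiting each vertex's neighbors in the order listed); mark gray on enter, black on exit:
sched gray
  codegen gray
    db gray
      ast gray
        opt gray
          opt→db: db is gray → back edge
First back edge: opt → db.

opt->db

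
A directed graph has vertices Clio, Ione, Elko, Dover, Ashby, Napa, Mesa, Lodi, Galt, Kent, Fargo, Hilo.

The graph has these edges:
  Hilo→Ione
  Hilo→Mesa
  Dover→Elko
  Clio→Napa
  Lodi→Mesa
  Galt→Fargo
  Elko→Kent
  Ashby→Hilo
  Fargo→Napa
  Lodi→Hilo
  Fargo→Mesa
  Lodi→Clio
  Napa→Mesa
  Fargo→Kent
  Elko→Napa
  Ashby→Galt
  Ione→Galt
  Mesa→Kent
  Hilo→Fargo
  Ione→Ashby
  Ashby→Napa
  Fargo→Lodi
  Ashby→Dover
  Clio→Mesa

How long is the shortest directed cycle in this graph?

For each vertex v, BFS finds the shortest path from v back to v.
The shortest such closed walk is Ione → Ashby → Hilo → Ione, length 3.

3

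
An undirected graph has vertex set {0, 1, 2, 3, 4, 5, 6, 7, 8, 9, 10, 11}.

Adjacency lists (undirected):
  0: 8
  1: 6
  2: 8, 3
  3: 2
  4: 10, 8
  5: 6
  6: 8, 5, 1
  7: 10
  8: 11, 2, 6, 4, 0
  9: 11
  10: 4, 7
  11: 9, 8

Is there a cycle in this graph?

No

DFS, tracking each vertex's parent; an edge to a visited non-parent vertex closes a cycle.
Start from 4:
visit 4 (parent –)
  visit 10 (parent 4)
    10–4: parent, skip
    visit 7 (parent 10)
      7–10: parent, skip
  visit 8 (parent 4)
    visit 11 (parent 8)
      visit 9 (parent 11)
        9–11: parent, skip
      11–8: parent, skip
    visit 2 (parent 8)
      2–8: parent, skip
      visit 3 (parent 2)
        3–2: parent, skip
    visit 6 (parent 8)
      6–8: parent, skip
      visit 5 (parent 6)
        5–6: parent, skip
      visit 1 (parent 6)
        1–6: parent, skip
    8–4: parent, skip
    visit 0 (parent 8)
      0–8: parent, skip
No non-parent visited neighbor found — the graph is a forest.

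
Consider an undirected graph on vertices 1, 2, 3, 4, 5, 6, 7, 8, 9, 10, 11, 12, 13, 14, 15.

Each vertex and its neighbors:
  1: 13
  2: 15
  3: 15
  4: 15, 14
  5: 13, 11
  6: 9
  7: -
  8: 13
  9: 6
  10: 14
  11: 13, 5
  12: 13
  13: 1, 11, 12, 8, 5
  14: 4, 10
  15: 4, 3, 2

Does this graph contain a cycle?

DFS, tracking each vertex's parent; an edge to a visited non-parent vertex closes a cycle.
Start from 12:
visit 12 (parent –)
  visit 13 (parent 12)
    visit 1 (parent 13)
      1–13: parent, skip
    visit 11 (parent 13)
      11–13: parent, skip
      visit 5 (parent 11)
        5–13: 13 visited and ≠ parent → cycle
Cycle: 13 – 11 – 5 – 13.

Yes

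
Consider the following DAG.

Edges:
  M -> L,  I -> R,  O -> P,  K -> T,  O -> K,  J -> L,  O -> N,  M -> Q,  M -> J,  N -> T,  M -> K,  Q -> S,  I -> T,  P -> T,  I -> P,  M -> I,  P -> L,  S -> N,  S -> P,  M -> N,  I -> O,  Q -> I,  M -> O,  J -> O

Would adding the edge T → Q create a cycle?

Yes

Adding T→Q creates a cycle iff Q can already reach T.
Path from Q: Q → I → T.
So Q → … → T → Q is a cycle.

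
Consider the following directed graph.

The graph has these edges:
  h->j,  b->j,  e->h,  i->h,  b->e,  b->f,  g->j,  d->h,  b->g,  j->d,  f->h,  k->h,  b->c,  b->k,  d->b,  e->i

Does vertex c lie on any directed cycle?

No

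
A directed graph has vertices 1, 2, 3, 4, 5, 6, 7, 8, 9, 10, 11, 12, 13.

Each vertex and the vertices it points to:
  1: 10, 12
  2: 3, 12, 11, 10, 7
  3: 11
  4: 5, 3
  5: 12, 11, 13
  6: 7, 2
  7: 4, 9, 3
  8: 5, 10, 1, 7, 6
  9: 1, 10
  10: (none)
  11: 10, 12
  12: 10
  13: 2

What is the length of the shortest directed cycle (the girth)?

5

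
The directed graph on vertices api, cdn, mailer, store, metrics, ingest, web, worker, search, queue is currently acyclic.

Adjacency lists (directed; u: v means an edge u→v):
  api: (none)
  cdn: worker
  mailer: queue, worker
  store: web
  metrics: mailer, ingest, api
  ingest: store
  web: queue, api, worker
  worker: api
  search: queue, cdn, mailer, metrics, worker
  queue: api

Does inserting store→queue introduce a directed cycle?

Adding store→queue creates a cycle iff queue can already reach store.
Explore from queue: no path reaches store. The graph stays acyclic.

No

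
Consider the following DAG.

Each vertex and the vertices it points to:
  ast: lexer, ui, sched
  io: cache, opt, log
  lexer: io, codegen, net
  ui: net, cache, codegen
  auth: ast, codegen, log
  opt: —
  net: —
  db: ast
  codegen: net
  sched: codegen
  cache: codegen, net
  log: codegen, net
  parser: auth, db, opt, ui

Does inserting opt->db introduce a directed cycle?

Yes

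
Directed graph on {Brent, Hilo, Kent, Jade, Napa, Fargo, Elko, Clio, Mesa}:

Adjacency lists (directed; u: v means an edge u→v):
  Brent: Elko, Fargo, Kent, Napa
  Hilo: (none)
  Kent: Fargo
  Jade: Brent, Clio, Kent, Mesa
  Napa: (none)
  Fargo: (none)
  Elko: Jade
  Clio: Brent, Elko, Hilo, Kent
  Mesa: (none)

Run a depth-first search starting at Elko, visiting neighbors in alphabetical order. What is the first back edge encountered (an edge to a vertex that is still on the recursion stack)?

Brent->Elko

DFS from Elko (visiting neighbors in alphabetical order); mark gray on enter, black on exit:
Elko gray
  Jade gray
    Brent gray
      Brent→Elko: Elko is gray → back edge
First back edge: Brent → Elko.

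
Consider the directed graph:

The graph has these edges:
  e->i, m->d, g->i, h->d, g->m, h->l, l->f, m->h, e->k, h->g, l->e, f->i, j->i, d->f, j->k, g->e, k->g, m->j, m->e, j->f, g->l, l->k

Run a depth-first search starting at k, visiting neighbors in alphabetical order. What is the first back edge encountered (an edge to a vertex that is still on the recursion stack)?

e→k

DFS from k (visiting neighbors in alphabetical order); mark gray on enter, black on exit:
k gray
  g gray
    e gray
      i gray
      i black
      e→k: k is gray → back edge
First back edge: e → k.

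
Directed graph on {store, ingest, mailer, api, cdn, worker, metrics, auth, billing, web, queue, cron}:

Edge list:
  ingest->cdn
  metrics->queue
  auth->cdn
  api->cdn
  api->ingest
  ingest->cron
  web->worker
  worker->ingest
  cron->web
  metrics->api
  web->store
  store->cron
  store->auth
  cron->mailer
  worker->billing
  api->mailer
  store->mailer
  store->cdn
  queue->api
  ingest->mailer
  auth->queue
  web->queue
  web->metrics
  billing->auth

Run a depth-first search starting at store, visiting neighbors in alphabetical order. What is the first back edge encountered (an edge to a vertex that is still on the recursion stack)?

DFS from store (visiting neighbors in alphabetical order); mark gray on enter, black on exit:
store gray
  auth gray
    cdn gray
    cdn black
    queue gray
      api gray
        api→cdn: cdn black — skip
        ingest gray
          ingest→cdn: cdn black — skip
          cron gray
            mailer gray
            mailer black
            web gray
              metrics gray
                metrics→api: api is gray → back edge
First back edge: metrics → api.

metrics→api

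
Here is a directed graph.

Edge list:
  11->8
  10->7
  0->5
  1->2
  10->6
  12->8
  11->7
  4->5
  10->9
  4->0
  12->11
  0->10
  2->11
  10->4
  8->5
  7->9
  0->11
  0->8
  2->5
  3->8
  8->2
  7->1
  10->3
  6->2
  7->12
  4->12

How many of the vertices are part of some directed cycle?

9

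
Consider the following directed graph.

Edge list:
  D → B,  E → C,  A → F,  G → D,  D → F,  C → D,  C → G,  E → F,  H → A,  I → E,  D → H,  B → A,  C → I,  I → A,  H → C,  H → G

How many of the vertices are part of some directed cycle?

A vertex is on a directed cycle iff it belongs to a strongly connected component of size ≥ 2 (or has a self-loop).
The vertices on cycles are {C, D, E, G, H, I} — 6 in total.

6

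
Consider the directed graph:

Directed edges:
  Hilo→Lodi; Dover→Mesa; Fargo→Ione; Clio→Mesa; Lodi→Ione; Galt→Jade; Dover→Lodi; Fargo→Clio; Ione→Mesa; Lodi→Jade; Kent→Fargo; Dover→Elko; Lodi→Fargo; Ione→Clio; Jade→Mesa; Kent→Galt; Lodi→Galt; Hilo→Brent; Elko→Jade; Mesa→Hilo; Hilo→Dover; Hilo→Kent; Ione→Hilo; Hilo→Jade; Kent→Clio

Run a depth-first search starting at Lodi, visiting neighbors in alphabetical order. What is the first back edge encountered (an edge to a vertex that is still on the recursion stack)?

Jade->Mesa

DFS from Lodi (visiting neighbors in alphabetical order); mark gray on enter, black on exit:
Lodi gray
  Fargo gray
    Clio gray
      Mesa gray
        Hilo gray
          Brent gray
          Brent black
          Dover gray
            Elko gray
              Jade gray
                Jade→Mesa: Mesa is gray → back edge
First back edge: Jade → Mesa.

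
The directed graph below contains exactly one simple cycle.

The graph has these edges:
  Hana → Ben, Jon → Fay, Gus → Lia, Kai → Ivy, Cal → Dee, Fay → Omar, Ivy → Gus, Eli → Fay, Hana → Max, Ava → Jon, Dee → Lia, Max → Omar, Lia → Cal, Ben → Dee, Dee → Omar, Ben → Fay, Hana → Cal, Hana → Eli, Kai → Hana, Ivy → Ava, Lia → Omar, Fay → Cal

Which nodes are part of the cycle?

DFS with gray/black marking from Cal:
Cal gray
  Dee gray
    Omar gray
    Omar black
    Lia gray
      Lia→Omar: Omar black — skip
      Lia→Cal: Cal is gray → back edge
Back edge closes the cycle Cal → Dee → Lia → Cal; its vertices are {Cal, Dee, Lia}.

Cal, Dee, Lia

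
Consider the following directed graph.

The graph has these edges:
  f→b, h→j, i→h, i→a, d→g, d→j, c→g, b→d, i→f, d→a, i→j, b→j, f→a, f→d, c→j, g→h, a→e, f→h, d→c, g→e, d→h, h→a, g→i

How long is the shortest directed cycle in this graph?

4

For each vertex v, BFS finds the shortest path from v back to v.
The shortest such closed walk is f → d → g → i → f, length 4.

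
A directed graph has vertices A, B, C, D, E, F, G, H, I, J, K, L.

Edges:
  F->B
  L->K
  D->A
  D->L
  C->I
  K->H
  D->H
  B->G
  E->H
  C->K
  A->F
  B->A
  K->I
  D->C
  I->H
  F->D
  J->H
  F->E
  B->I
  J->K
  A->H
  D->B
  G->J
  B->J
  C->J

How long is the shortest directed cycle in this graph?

3

For each vertex v, BFS finds the shortest path from v back to v.
The shortest such closed walk is D → A → F → D, length 3.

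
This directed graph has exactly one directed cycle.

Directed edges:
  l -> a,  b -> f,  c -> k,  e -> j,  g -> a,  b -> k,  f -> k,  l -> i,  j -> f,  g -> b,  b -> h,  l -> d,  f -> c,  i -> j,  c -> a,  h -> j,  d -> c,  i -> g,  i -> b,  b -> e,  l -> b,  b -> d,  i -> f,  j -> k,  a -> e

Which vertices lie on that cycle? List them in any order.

a, c, e, f, j

DFS with gray/black marking from a:
a gray
  e gray
    j gray
      k gray
      k black
      f gray
        c gray
          c→k: k black — skip
          c→a: a is gray → back edge
Back edge closes the cycle a → e → j → f → c → a; its vertices are {a, c, e, f, j}.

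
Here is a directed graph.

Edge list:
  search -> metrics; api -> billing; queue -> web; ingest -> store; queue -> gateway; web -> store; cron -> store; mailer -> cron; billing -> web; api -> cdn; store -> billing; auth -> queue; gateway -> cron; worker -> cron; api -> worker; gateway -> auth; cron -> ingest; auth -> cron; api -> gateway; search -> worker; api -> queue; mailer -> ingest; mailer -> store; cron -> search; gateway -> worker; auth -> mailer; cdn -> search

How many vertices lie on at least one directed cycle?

9

A vertex is on a directed cycle iff it belongs to a strongly connected component of size ≥ 2 (or has a self-loop).
The vertices on cycles are {web, auth, cron, queue, store, search, worker, billing, gateway} — 9 in total.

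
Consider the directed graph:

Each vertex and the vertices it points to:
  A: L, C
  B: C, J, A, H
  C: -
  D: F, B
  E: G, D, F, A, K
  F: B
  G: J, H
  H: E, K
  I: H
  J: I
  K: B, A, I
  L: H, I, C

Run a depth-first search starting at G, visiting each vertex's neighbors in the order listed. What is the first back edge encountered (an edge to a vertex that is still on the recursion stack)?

DFS from G (visiting each vertex's neighbors in the order listed); mark gray on enter, black on exit:
G gray
  J gray
    I gray
      H gray
        E gray
          E→G: G is gray → back edge
First back edge: E → G.

E->G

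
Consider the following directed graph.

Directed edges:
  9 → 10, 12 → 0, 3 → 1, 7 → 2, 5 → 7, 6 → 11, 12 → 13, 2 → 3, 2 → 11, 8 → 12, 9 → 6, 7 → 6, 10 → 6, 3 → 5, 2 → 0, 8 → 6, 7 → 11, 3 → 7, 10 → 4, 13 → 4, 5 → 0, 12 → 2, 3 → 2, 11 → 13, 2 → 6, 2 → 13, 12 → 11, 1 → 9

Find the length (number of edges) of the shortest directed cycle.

For each vertex v, BFS finds the shortest path from v back to v.
The shortest such closed walk is 2 → 3 → 2, length 2.

2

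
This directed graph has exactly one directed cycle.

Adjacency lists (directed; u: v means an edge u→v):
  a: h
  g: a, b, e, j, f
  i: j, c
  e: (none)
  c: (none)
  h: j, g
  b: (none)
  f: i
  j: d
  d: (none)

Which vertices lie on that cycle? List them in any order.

DFS with gray/black marking from g:
g gray
  a gray
    h gray
      j gray
        d gray
        d black
      j black
      h→g: g is gray → back edge
Back edge closes the cycle g → a → h → g; its vertices are {a, g, h}.

a, g, h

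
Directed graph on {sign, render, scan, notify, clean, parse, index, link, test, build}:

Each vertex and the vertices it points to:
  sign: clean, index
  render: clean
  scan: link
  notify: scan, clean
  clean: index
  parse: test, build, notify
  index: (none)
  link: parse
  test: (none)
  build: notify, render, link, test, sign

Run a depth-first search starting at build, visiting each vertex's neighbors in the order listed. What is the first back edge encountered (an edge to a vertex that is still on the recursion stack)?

parse->build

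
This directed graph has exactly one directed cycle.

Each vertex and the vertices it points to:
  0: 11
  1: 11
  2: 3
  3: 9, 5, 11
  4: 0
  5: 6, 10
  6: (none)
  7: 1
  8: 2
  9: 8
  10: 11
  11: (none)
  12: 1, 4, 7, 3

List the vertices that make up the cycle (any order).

DFS with gray/black marking from 3:
3 gray
  9 gray
    8 gray
      2 gray
        2→3: 3 is gray → back edge
Back edge closes the cycle 3 → 9 → 8 → 2 → 3; its vertices are {2, 3, 8, 9}.

2, 3, 8, 9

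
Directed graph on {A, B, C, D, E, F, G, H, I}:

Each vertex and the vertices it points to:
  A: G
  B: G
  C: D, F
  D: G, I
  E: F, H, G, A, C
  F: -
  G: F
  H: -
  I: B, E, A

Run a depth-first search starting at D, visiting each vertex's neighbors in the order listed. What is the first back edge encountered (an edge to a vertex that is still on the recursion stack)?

DFS from D (visiting each vertex's neighbors in the order listed); mark gray on enter, black on exit:
D gray
  G gray
    F gray
    F black
  G black
  I gray
    B gray
      B→G: G black — skip
    B black
    E gray
      E→F: F black — skip
      H gray
      H black
      E→G: G black — skip
      A gray
        A→G: G black — skip
      A black
      C gray
        C→D: D is gray → back edge
First back edge: C → D.

C→D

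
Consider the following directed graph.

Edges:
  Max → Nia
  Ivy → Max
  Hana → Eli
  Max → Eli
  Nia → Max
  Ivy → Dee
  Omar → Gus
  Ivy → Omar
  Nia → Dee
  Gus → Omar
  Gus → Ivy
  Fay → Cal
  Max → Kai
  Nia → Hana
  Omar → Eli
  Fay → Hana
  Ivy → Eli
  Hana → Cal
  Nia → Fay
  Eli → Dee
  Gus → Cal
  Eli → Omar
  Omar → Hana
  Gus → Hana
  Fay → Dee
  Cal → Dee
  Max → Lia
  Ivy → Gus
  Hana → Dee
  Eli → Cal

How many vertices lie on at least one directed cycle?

A vertex is on a directed cycle iff it belongs to a strongly connected component of size ≥ 2 (or has a self-loop).
The vertices on cycles are {Eli, Fay, Gus, Ivy, Max, Nia, Hana, Omar} — 8 in total.

8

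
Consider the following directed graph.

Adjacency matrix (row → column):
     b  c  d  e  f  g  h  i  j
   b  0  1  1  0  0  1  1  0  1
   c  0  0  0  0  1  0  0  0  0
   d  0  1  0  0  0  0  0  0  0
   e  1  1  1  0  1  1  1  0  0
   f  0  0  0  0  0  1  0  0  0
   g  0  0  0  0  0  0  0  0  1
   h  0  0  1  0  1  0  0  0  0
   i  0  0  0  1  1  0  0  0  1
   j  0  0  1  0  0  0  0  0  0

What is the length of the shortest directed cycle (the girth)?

For each vertex v, BFS finds the shortest path from v back to v.
The shortest such closed walk is c → f → g → j → d → c, length 5.

5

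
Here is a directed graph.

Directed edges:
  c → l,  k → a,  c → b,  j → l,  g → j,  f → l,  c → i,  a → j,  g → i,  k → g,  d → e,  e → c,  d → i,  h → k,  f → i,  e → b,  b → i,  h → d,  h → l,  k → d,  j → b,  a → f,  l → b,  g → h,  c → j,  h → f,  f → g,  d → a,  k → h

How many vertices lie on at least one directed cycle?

A vertex is on a directed cycle iff it belongs to a strongly connected component of size ≥ 2 (or has a self-loop).
The vertices on cycles are {a, d, f, g, h, k} — 6 in total.

6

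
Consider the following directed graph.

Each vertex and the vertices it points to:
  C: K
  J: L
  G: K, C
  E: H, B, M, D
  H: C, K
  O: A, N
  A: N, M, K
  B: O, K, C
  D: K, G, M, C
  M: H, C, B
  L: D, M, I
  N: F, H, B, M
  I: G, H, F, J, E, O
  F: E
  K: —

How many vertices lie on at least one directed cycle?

A vertex is on a directed cycle iff it belongs to a strongly connected component of size ≥ 2 (or has a self-loop).
The vertices on cycles are {A, B, D, E, F, I, J, L, M, N, O} — 11 in total.

11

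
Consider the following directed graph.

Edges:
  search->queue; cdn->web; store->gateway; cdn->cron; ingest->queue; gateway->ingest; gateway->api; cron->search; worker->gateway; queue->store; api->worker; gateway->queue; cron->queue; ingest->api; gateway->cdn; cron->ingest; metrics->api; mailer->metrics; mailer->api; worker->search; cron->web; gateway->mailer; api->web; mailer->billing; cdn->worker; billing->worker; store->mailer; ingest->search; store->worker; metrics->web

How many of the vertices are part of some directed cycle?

12

A vertex is on a directed cycle iff it belongs to a strongly connected component of size ≥ 2 (or has a self-loop).
The vertices on cycles are {api, cdn, cron, queue, store, ingest, mailer, search, worker, billing, gateway, metrics} — 12 in total.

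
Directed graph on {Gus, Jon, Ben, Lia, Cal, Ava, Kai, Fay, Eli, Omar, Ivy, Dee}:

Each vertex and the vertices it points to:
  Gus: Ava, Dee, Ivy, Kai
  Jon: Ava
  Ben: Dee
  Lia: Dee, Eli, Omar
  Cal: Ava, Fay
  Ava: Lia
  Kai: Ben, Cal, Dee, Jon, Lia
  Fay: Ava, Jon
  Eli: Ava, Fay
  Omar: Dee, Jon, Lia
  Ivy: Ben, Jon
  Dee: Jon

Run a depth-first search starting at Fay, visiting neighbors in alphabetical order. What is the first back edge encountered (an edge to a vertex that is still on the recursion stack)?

Jon->Ava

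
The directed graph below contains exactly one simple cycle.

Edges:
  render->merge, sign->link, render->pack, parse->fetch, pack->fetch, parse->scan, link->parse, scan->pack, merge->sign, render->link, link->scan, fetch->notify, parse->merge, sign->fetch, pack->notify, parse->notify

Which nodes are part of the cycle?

link, sign, merge, parse

DFS with gray/black marking from link:
link gray
  scan gray
    pack gray
      notify gray
      notify black
      fetch gray
        fetch→notify: notify black — skip
      fetch black
    pack black
  scan black
  parse gray
    parse→fetch: fetch black — skip
    parse→notify: notify black — skip
    merge gray
      sign gray
        sign→fetch: fetch black — skip
        sign→link: link is gray → back edge
Back edge closes the cycle link → parse → merge → sign → link; its vertices are {link, sign, merge, parse}.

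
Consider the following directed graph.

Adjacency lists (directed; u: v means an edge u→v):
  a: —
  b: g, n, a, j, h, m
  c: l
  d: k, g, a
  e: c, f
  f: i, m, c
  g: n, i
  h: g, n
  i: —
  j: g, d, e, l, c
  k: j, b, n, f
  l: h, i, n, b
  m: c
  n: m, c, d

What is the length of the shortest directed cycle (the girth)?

3

For each vertex v, BFS finds the shortest path from v back to v.
The shortest such closed walk is k → n → d → k, length 3.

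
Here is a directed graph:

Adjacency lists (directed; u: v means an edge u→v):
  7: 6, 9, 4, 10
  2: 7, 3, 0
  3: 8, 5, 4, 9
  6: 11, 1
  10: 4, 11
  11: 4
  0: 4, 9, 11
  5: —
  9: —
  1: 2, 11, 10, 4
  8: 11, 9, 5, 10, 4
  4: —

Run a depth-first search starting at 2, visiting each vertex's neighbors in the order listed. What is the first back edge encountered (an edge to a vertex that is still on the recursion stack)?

DFS from 2 (visiting each vertex's neighbors in the order listed); mark gray on enter, black on exit:
2 gray
  7 gray
    6 gray
      11 gray
        4 gray
        4 black
      11 black
      1 gray
        1→2: 2 is gray → back edge
First back edge: 1 → 2.

1->2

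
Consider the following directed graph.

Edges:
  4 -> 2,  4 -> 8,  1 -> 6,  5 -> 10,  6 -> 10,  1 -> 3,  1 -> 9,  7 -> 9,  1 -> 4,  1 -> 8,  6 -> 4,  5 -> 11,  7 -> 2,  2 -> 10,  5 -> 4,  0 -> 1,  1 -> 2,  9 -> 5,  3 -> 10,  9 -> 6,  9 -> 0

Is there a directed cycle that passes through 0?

0 is on a cycle iff 0 can reach itself via ≥1 edge.
0 → 1 → 9 → 0 — yes.

Yes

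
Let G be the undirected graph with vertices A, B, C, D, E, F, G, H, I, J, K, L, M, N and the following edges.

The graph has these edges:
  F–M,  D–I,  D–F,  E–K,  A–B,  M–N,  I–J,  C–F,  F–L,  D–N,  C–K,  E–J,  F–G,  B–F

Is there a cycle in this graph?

Yes

DFS, tracking each vertex's parent; an edge to a visited non-parent vertex closes a cycle.
Start from E:
visit E (parent –)
  visit J (parent E)
    J–E: parent, skip
    visit I (parent J)
      I–J: parent, skip
      visit D (parent I)
        visit N (parent D)
          visit M (parent N)
            M–N: parent, skip
            visit F (parent M)
              visit G (parent F)
                G–F: parent, skip
              visit B (parent F)
                visit A (parent B)
                  A–B: parent, skip
                B–F: parent, skip
              visit L (parent F)
                L–F: parent, skip
              F–D: D visited and ≠ parent → cycle
Cycle: D – N – M – F – D.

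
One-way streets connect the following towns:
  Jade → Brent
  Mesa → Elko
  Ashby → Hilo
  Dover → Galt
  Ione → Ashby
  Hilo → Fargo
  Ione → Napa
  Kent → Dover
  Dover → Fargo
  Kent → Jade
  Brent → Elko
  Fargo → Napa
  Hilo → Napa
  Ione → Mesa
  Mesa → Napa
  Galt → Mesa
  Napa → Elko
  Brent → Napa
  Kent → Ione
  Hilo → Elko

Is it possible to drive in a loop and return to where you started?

No

DFS with white/gray/black marking, starting from Kent:
Kent gray
  Ione gray
    Mesa gray
      Napa gray
        Elko gray
        Elko black
      Napa black
      Mesa→Elko: Elko black — skip
    Mesa black
    Ashby gray
      Hilo gray
        Hilo→Napa: Napa black — skip
        Hilo→Elko: Elko black — skip
        Fargo gray
          Fargo→Napa: Napa black — skip
        Fargo black
      Hilo black
    Ashby black
    Ione→Napa: Napa black — skip
  Ione black
  Dover gray
    Dover→Fargo: Fargo black — skip
    Galt gray
      Galt→Mesa: Mesa black — skip
    Galt black
  Dover black
  Jade gray
    Brent gray
      Brent→Elko: Elko black — skip
      Brent→Napa: Napa black — skip
    Brent black
  Jade black
Kent black
Every edge goes to a white or black vertex — no back edge, so the graph is acyclic.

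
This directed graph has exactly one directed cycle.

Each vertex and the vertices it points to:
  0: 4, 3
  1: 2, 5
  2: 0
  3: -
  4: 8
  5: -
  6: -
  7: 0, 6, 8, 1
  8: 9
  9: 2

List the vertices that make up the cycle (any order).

0, 2, 4, 8, 9

DFS with gray/black marking from 0:
0 gray
  4 gray
    8 gray
      9 gray
        2 gray
          2→0: 0 is gray → back edge
Back edge closes the cycle 0 → 4 → 8 → 9 → 2 → 0; its vertices are {0, 2, 4, 8, 9}.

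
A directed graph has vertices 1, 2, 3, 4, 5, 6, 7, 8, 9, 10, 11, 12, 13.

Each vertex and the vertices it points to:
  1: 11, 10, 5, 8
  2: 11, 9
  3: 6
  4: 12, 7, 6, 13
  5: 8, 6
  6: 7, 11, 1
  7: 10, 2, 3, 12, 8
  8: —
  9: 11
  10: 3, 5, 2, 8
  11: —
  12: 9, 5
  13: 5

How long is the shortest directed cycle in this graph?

3

For each vertex v, BFS finds the shortest path from v back to v.
The shortest such closed walk is 6 → 1 → 5 → 6, length 3.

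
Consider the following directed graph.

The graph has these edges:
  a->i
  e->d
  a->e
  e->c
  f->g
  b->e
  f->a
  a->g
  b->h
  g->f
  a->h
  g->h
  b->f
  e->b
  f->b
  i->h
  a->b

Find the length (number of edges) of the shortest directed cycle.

For each vertex v, BFS finds the shortest path from v back to v.
The shortest such closed walk is g → f → g, length 2.

2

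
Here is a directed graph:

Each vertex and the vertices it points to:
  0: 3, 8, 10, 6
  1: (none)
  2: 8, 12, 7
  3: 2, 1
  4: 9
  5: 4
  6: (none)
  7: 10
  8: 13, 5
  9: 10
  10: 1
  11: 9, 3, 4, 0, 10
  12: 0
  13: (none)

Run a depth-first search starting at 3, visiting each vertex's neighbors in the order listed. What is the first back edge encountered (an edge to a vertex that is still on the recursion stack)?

0→3

DFS from 3 (visiting each vertex's neighbors in the order listed); mark gray on enter, black on exit:
3 gray
  2 gray
    8 gray
      13 gray
      13 black
      5 gray
        4 gray
          9 gray
            10 gray
              1 gray
              1 black
            10 black
          9 black
        4 black
      5 black
    8 black
    12 gray
      0 gray
        0→3: 3 is gray → back edge
First back edge: 0 → 3.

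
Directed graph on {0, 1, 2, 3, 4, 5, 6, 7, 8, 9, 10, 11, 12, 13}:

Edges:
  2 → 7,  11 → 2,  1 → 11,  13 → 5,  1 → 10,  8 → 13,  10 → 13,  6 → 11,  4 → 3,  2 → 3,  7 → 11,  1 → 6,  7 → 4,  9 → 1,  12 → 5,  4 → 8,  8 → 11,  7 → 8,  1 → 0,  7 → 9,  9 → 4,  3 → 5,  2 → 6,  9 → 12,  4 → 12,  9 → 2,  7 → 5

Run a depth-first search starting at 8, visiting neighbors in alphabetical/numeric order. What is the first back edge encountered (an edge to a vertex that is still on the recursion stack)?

6->11

DFS from 8 (visiting neighbors in alphabetical/numeric order); mark gray on enter, black on exit:
8 gray
  11 gray
    2 gray
      3 gray
        5 gray
        5 black
      3 black
      6 gray
        6→11: 11 is gray → back edge
First back edge: 6 → 11.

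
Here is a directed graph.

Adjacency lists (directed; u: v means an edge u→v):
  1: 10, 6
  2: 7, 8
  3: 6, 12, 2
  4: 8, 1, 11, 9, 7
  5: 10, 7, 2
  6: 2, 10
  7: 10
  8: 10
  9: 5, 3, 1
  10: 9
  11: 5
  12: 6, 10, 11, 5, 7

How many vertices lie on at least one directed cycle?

A vertex is on a directed cycle iff it belongs to a strongly connected component of size ≥ 2 (or has a self-loop).
The vertices on cycles are {1, 2, 3, 5, 6, 7, 8, 9, 10, 11, 12} — 11 in total.

11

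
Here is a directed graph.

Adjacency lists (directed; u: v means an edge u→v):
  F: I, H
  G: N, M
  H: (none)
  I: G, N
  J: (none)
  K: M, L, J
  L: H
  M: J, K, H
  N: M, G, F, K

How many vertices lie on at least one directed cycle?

6

A vertex is on a directed cycle iff it belongs to a strongly connected component of size ≥ 2 (or has a self-loop).
The vertices on cycles are {F, G, I, K, M, N} — 6 in total.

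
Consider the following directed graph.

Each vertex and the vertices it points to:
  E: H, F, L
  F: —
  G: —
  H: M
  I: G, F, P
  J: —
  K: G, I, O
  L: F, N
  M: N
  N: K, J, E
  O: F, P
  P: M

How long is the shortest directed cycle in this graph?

3

For each vertex v, BFS finds the shortest path from v back to v.
The shortest such closed walk is N → E → L → N, length 3.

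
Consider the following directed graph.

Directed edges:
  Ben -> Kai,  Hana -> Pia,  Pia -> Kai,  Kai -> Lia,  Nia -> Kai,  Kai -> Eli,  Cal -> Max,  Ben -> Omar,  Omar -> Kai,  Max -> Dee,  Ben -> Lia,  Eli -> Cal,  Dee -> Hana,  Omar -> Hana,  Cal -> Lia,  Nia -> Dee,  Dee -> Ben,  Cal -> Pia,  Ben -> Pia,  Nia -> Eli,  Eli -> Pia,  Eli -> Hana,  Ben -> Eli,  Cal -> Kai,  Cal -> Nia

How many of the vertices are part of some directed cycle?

A vertex is on a directed cycle iff it belongs to a strongly connected component of size ≥ 2 (or has a self-loop).
The vertices on cycles are {Ben, Cal, Dee, Eli, Kai, Max, Nia, Pia, Hana, Omar} — 10 in total.

10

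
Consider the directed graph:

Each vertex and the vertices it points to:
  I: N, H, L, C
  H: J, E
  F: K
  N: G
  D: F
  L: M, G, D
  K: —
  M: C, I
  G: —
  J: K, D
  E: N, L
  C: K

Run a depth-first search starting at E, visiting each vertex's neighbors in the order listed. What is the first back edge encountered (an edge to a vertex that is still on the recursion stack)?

H->E

DFS from E (visiting each vertex's neighbors in the order listed); mark gray on enter, black on exit:
E gray
  N gray
    G gray
    G black
  N black
  L gray
    M gray
      C gray
        K gray
        K black
      C black
      I gray
        I→N: N black — skip
        H gray
          J gray
            J→K: K black — skip
            D gray
              F gray
                F→K: K black — skip
              F black
            D black
          J black
          H→E: E is gray → back edge
First back edge: H → E.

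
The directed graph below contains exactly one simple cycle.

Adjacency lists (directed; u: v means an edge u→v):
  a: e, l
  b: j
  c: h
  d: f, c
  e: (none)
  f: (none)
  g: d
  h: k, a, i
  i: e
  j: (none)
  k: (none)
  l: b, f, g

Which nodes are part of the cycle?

a, c, d, g, h, l

DFS with gray/black marking from h:
h gray
  k gray
  k black
  a gray
    e gray
    e black
    l gray
      b gray
        j gray
        j black
      b black
      f gray
      f black
      g gray
        d gray
          d→f: f black — skip
          c gray
            c→h: h is gray → back edge
Back edge closes the cycle h → a → l → g → d → c → h; its vertices are {a, c, d, g, h, l}.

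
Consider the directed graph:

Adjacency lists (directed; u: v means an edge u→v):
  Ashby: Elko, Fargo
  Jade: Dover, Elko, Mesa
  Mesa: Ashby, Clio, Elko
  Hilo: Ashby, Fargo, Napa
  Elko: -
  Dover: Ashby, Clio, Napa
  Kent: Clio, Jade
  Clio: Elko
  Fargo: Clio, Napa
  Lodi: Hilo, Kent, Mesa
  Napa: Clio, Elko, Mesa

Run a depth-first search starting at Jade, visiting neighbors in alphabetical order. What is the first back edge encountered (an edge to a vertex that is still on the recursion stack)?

DFS from Jade (visiting neighbors in alphabetical order); mark gray on enter, black on exit:
Jade gray
  Dover gray
    Ashby gray
      Elko gray
      Elko black
      Fargo gray
        Clio gray
          Clio→Elko: Elko black — skip
        Clio black
        Napa gray
          Napa→Clio: Clio black — skip
          Napa→Elko: Elko black — skip
          Mesa gray
            Mesa→Ashby: Ashby is gray → back edge
First back edge: Mesa → Ashby.

Mesa->Ashby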